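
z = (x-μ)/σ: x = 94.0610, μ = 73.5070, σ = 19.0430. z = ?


z = (94.0610 - 73.5070)/19.0430
= 20.5540/19.0430
= 1.0793

z = 1.0793


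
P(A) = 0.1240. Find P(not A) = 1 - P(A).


P(not A) = 1 - 0.1240 = 0.8760

P(not A) = 0.8760


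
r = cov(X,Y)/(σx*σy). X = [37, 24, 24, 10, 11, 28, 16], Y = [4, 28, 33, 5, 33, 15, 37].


Mean X = 21.4286, Mean Y = 22.1429
SD X = 9.005667, SD Y = 12.899929
Cov = -40.632653
r = -40.632653/(9.005667*12.899929) = -0.3498

r = -0.3498


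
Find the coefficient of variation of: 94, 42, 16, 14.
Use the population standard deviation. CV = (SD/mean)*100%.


Mean = 41.5000
SD = 32.2607
CV = (32.2607/41.5000)*100 = 77.7365%

CV = 77.7365%


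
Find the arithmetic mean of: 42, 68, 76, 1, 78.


Sum = 42 + 68 + 76 + 1 + 78 = 265
n = 5
Mean = 265/5 = 53.0000

Mean = 53.0000


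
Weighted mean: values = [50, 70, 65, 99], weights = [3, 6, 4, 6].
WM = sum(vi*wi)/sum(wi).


Numerator = 50*3 + 70*6 + 65*4 + 99*6 = 1424
Denominator = 3 + 6 + 4 + 6 = 19
WM = 1424/19 = 74.9474

WM = 74.9474


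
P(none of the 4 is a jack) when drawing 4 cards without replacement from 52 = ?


P(no jacks) = (48/52) × (47/51) × (46/50) × (45/49)
= 0.7187

P = 0.7187


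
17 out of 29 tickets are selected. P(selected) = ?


P = 17/29 = 0.5862

P = 0.5862


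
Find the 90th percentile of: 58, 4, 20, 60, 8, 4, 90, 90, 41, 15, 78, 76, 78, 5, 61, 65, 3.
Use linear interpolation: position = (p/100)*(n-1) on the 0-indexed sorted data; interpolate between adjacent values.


Sorted: 3, 4, 4, 5, 8, 15, 20, 41, 58, 60, 61, 65, 76, 78, 78, 90, 90
n = 17
Index = 90/100 * 16 = 14.4000
Lower = data[14] = 78, Upper = data[15] = 90
P90 = 78 + 0.4000*(12) = 82.8000

P90 = 82.8000


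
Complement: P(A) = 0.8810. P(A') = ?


P(not A) = 1 - 0.8810 = 0.1190

P(not A) = 0.1190


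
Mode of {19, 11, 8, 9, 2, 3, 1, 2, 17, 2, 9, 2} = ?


Frequencies: 1:1, 2:4, 3:1, 8:1, 9:2, 11:1, 17:1, 19:1
Max frequency = 4
Mode = 2

Mode = 2


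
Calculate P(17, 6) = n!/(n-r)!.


P(17,6) = 17!/11!
= 355687428096000/39916800
= 8910720

P(17,6) = 8910720


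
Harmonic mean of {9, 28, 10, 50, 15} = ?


Sum of reciprocals = 1/9 + 1/28 + 1/10 + 1/50 + 1/15 = 0.333492
HM = 5/0.333492 = 14.9929

HM = 14.9929


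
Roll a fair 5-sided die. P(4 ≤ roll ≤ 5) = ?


Favorable outcomes (4 ≤ roll ≤ 5): 2
Total outcomes = 5
P = 2/5 = 0.4000

P = 0.4000


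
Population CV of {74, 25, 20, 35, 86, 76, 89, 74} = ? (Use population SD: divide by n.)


Mean = 59.8750
SD = 26.4926
CV = (26.4926/59.8750)*100 = 44.2466%

CV = 44.2466%


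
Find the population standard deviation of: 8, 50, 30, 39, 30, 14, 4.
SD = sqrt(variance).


Mean = 25.0000
Variance = 246.0000
SD = sqrt(246.0000) = 15.6844

SD = 15.6844


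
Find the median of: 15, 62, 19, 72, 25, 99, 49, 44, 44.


Sorted: 15, 19, 25, 44, 44, 49, 62, 72, 99
n = 9 (odd)
Middle value = 44

Median = 44


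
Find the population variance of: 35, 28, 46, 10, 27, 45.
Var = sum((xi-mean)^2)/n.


Mean = 31.8333
Squared deviations: 10.0278, 14.6944, 200.6944, 476.6944, 23.3611, 173.3611
Sum = 898.8333
Variance = 898.8333/6 = 149.8056

Variance = 149.8056


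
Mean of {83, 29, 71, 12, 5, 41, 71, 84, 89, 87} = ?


Sum = 83 + 29 + 71 + 12 + 5 + 41 + 71 + 84 + 89 + 87 = 572
n = 10
Mean = 572/10 = 57.2000

Mean = 57.2000


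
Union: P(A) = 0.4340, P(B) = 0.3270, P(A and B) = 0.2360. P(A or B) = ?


P(A∪B) = 0.4340 + 0.3270 - 0.2360
= 0.7610 - 0.2360
= 0.5250

P(A∪B) = 0.5250


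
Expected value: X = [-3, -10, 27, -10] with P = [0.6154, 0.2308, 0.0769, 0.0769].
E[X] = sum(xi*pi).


E[X] = -3*0.6154 - 10*0.2308 + 27*0.0769 - 10*0.0769
= -1.8462 - 2.3080 + 2.0763 - 0.7690
= -2.8469

E[X] = -2.8469


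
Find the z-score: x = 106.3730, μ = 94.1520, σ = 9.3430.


z = (106.3730 - 94.1520)/9.3430
= 12.2210/9.3430
= 1.3080

z = 1.3080


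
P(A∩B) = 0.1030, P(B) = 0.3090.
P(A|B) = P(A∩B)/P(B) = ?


P(A|B) = 0.1030/0.3090 = 0.3333

P(A|B) = 0.3333


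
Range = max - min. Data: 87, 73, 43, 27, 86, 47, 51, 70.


Max = 87, Min = 27
Range = 87 - 27 = 60

Range = 60


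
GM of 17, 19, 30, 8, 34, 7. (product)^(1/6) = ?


Product = 17 × 19 × 30 × 8 × 34 × 7 = 18449760
GM = 18449760^(1/6) = 16.2554

GM = 16.2554


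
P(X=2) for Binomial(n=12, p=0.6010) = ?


C(12,2) = 66
p^2 = 0.361201
(1-p)^10 = 0.000102
P = 66 * 0.361201 * 0.000102 = 0.0024

P(X=2) = 0.0024


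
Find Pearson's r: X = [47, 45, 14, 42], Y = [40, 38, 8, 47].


Mean X = 37.0000, Mean Y = 33.2500
SD X = 13.397761, SD Y = 14.956186
Cov = 188.750000
r = 188.750000/(13.397761*14.956186) = 0.9420

r = 0.9420


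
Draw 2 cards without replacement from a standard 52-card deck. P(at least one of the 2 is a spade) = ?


P(at least one) = 1 - P(none)
P(none) = (39/52) × (38/51) = 0.558824
P(at least one) = 1 - 0.558824 = 0.4412

P = 0.4412


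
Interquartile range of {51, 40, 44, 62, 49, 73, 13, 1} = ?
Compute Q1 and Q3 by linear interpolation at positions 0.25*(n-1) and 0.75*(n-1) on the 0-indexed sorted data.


Sorted: 1, 13, 40, 44, 49, 51, 62, 73
Q1 (25th %ile) = 33.2500
Q3 (75th %ile) = 53.7500
IQR = 53.7500 - 33.2500 = 20.5000

IQR = 20.5000


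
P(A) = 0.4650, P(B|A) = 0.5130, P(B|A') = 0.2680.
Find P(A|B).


P(B) = P(B|A)*P(A) + P(B|A')*P(A')
= 0.5130*0.4650 + 0.2680*0.5350
= 0.238545 + 0.143380 = 0.381925
P(A|B) = 0.238545/0.381925 = 0.6246

P(A|B) = 0.6246


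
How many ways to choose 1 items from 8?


C(8,1) = 8!/(1! × 7!)
= 40320/(1 × 5040)
= 8

C(8,1) = 8


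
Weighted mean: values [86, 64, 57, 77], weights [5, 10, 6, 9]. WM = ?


Numerator = 86*5 + 64*10 + 57*6 + 77*9 = 2105
Denominator = 5 + 10 + 6 + 9 = 30
WM = 2105/30 = 70.1667

WM = 70.1667


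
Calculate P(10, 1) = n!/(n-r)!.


P(10,1) = 10!/9!
= 3628800/362880
= 10

P(10,1) = 10


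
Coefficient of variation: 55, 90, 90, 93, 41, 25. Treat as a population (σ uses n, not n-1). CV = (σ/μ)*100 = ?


Mean = 65.6667
SD = 26.7934
CV = (26.7934/65.6667)*100 = 40.8022%

CV = 40.8022%


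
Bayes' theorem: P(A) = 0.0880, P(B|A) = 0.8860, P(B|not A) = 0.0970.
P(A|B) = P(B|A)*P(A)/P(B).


P(B) = P(B|A)*P(A) + P(B|A')*P(A')
= 0.8860*0.0880 + 0.0970*0.9120
= 0.077968 + 0.088464 = 0.166432
P(A|B) = 0.077968/0.166432 = 0.4685

P(A|B) = 0.4685


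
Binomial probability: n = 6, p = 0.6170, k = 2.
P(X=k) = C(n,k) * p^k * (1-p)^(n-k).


C(6,2) = 15
p^2 = 0.380689
(1-p)^4 = 0.021518
P = 15 * 0.380689 * 0.021518 = 0.1229

P(X=2) = 0.1229


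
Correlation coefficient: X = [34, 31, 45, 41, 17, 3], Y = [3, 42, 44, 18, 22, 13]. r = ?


Mean X = 28.5000, Mean Y = 23.6667
SD X = 14.419316, SD Y = 14.862331
Cov = 81.333333
r = 81.333333/(14.419316*14.862331) = 0.3795

r = 0.3795


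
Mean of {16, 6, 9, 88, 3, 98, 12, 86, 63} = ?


Sum = 16 + 6 + 9 + 88 + 3 + 98 + 12 + 86 + 63 = 381
n = 9
Mean = 381/9 = 42.3333

Mean = 42.3333


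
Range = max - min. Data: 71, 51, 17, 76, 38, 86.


Max = 86, Min = 17
Range = 86 - 17 = 69

Range = 69


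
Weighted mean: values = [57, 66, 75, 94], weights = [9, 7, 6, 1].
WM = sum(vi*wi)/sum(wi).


Numerator = 57*9 + 66*7 + 75*6 + 94*1 = 1519
Denominator = 9 + 7 + 6 + 1 = 23
WM = 1519/23 = 66.0435

WM = 66.0435


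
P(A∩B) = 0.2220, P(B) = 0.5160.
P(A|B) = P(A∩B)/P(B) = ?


P(A|B) = 0.2220/0.5160 = 0.4302

P(A|B) = 0.4302


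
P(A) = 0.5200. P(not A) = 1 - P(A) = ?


P(not A) = 1 - 0.5200 = 0.4800

P(not A) = 0.4800


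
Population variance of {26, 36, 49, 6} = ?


Mean = 29.2500
Squared deviations: 10.5625, 45.5625, 390.0625, 540.5625
Sum = 986.7500
Variance = 986.7500/4 = 246.6875

Variance = 246.6875


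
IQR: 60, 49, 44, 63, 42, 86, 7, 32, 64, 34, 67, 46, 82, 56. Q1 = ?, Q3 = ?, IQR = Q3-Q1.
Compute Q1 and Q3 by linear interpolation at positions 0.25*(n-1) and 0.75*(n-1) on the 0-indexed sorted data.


Sorted: 7, 32, 34, 42, 44, 46, 49, 56, 60, 63, 64, 67, 82, 86
Q1 (25th %ile) = 42.5000
Q3 (75th %ile) = 63.7500
IQR = 63.7500 - 42.5000 = 21.2500

IQR = 21.2500


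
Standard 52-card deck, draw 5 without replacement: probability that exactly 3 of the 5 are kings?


Hypergeometric: P(X=3) = C(4,3)·C(48,2) / C(52,5)
= 4 × 1128 / 2598960
= 4512/2598960 = 0.0017

P = 0.0017


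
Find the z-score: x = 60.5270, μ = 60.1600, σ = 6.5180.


z = (60.5270 - 60.1600)/6.5180
= 0.3670/6.5180
= 0.0563

z = 0.0563


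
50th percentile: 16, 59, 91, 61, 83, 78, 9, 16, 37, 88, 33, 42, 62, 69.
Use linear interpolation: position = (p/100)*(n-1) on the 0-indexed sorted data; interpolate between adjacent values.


Sorted: 9, 16, 16, 33, 37, 42, 59, 61, 62, 69, 78, 83, 88, 91
n = 14
Index = 50/100 * 13 = 6.5000
Lower = data[6] = 59, Upper = data[7] = 61
P50 = 59 + 0.5000*(2) = 60.0000

P50 = 60.0000


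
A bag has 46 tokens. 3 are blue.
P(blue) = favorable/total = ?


P = 3/46 = 0.0652

P = 0.0652


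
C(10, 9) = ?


C(10,9) = 10!/(9! × 1!)
= 3628800/(362880 × 1)
= 10

C(10,9) = 10


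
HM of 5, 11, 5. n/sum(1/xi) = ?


Sum of reciprocals = 1/5 + 1/11 + 1/5 = 0.490909
HM = 3/0.490909 = 6.1111

HM = 6.1111


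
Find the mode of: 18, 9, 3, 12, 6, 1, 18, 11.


Frequencies: 1:1, 3:1, 6:1, 9:1, 11:1, 12:1, 18:2
Max frequency = 2
Mode = 18

Mode = 18


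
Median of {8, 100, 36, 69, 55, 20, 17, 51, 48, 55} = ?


Sorted: 8, 17, 20, 36, 48, 51, 55, 55, 69, 100
n = 10 (even)
Middle values: 48 and 51
Median = (48+51)/2 = 49.5000

Median = 49.5000


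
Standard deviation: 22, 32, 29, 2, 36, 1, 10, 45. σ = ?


Mean = 22.1250
Variance = 232.3594
SD = sqrt(232.3594) = 15.2433

SD = 15.2433


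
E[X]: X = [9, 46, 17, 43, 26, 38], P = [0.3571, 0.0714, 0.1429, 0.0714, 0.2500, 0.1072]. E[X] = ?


E[X] = 9*0.3571 + 46*0.0714 + 17*0.1429 + 43*0.0714 + 26*0.2500 + 38*0.1072
= 3.2139 + 3.2844 + 2.4293 + 3.0702 + 6.5000 + 4.0736
= 22.5714

E[X] = 22.5714


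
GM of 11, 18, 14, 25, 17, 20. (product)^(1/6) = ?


Product = 11 × 18 × 14 × 25 × 17 × 20 = 23562000
GM = 23562000^(1/6) = 16.9318

GM = 16.9318


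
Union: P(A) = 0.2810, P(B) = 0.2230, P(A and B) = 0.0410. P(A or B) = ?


P(A∪B) = 0.2810 + 0.2230 - 0.0410
= 0.5040 - 0.0410
= 0.4630

P(A∪B) = 0.4630


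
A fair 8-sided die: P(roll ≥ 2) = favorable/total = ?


Favorable outcomes (roll ≥ 2): 7
Total outcomes = 8
P = 7/8 = 0.8750

P = 0.8750


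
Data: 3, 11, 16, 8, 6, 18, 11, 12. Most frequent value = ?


Frequencies: 3:1, 6:1, 8:1, 11:2, 12:1, 16:1, 18:1
Max frequency = 2
Mode = 11

Mode = 11


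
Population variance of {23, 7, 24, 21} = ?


Mean = 18.7500
Squared deviations: 18.0625, 138.0625, 27.5625, 5.0625
Sum = 188.7500
Variance = 188.7500/4 = 47.1875

Variance = 47.1875


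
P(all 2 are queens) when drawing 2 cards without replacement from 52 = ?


P(all queens) = (4/52) × (3/51)
= 0.0045

P = 0.0045


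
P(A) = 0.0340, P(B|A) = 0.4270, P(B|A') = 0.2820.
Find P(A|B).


P(B) = P(B|A)*P(A) + P(B|A')*P(A')
= 0.4270*0.0340 + 0.2820*0.9660
= 0.014518 + 0.272412 = 0.286930
P(A|B) = 0.014518/0.286930 = 0.0506

P(A|B) = 0.0506


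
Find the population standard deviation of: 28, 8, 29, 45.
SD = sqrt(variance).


Mean = 27.5000
Variance = 172.2500
SD = sqrt(172.2500) = 13.1244

SD = 13.1244


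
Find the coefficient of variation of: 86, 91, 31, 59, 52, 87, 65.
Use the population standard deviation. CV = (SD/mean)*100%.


Mean = 67.2857
SD = 20.4431
CV = (20.4431/67.2857)*100 = 30.3825%

CV = 30.3825%


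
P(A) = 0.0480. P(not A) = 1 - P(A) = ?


P(not A) = 1 - 0.0480 = 0.9520

P(not A) = 0.9520


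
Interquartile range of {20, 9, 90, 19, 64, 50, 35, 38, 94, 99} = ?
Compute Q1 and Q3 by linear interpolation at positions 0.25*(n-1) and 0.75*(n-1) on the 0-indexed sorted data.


Sorted: 9, 19, 20, 35, 38, 50, 64, 90, 94, 99
Q1 (25th %ile) = 23.7500
Q3 (75th %ile) = 83.5000
IQR = 83.5000 - 23.7500 = 59.7500

IQR = 59.7500


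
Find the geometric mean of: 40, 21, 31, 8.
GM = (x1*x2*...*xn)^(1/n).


Product = 40 × 21 × 31 × 8 = 208320
GM = 208320^(1/4) = 21.3640

GM = 21.3640


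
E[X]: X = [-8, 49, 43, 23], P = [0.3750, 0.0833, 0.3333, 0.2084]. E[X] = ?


E[X] = -8*0.3750 + 49*0.0833 + 43*0.3333 + 23*0.2084
= -3.0000 + 4.0817 + 14.3319 + 4.7932
= 20.2068

E[X] = 20.2068


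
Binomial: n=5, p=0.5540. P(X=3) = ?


C(5,3) = 10
p^3 = 0.170031
(1-p)^2 = 0.198916
P = 10 * 0.170031 * 0.198916 = 0.3382

P(X=3) = 0.3382


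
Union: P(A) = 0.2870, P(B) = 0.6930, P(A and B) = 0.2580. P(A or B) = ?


P(A∪B) = 0.2870 + 0.6930 - 0.2580
= 0.9800 - 0.2580
= 0.7220

P(A∪B) = 0.7220


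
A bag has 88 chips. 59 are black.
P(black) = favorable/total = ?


P = 59/88 = 0.6705

P = 0.6705


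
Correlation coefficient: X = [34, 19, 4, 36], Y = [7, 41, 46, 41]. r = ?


Mean X = 23.2500, Mean Y = 33.7500
SD X = 12.910751, SD Y = 15.578431
Cov = -115.437500
r = -115.437500/(12.910751*15.578431) = -0.5739

r = -0.5739


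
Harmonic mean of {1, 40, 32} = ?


Sum of reciprocals = 1/1 + 1/40 + 1/32 = 1.056250
HM = 3/1.056250 = 2.8402

HM = 2.8402


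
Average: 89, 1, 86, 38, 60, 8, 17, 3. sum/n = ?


Sum = 89 + 1 + 86 + 38 + 60 + 8 + 17 + 3 = 302
n = 8
Mean = 302/8 = 37.7500

Mean = 37.7500


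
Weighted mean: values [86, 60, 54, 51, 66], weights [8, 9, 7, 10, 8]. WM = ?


Numerator = 86*8 + 60*9 + 54*7 + 51*10 + 66*8 = 2644
Denominator = 8 + 9 + 7 + 10 + 8 = 42
WM = 2644/42 = 62.9524

WM = 62.9524


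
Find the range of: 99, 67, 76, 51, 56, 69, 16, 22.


Max = 99, Min = 16
Range = 99 - 16 = 83

Range = 83


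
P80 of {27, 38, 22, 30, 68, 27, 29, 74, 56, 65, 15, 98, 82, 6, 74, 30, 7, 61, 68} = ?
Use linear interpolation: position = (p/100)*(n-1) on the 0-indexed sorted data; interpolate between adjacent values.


Sorted: 6, 7, 15, 22, 27, 27, 29, 30, 30, 38, 56, 61, 65, 68, 68, 74, 74, 82, 98
n = 19
Index = 80/100 * 18 = 14.4000
Lower = data[14] = 68, Upper = data[15] = 74
P80 = 68 + 0.4000*(6) = 70.4000

P80 = 70.4000


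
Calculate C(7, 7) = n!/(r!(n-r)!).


C(7,7) = 7!/(7! × 0!)
= 5040/(5040 × 1)
= 1

C(7,7) = 1


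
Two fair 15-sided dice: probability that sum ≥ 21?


Total outcomes = 15×15 = 225
Favorable (sum ≥ 21): 55
P = 55/225 = 0.2444

P = 0.2444


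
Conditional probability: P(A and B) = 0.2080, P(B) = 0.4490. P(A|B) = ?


P(A|B) = 0.2080/0.4490 = 0.4633

P(A|B) = 0.4633


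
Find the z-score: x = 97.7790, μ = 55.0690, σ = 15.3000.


z = (97.7790 - 55.0690)/15.3000
= 42.7100/15.3000
= 2.7915

z = 2.7915


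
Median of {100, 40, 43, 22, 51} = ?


Sorted: 22, 40, 43, 51, 100
n = 5 (odd)
Middle value = 43

Median = 43


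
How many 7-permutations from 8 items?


P(8,7) = 8!/1!
= 40320/1
= 40320

P(8,7) = 40320


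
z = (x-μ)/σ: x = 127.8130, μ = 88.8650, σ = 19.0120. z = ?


z = (127.8130 - 88.8650)/19.0120
= 38.9480/19.0120
= 2.0486

z = 2.0486


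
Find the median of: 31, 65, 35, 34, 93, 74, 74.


Sorted: 31, 34, 35, 65, 74, 74, 93
n = 7 (odd)
Middle value = 65

Median = 65


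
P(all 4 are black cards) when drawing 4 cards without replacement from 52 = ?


P(all black cards) = (26/52) × (25/51) × (24/50) × (23/49)
= 0.0552

P = 0.0552


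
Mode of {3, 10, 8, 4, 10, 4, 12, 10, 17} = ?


Frequencies: 3:1, 4:2, 8:1, 10:3, 12:1, 17:1
Max frequency = 3
Mode = 10

Mode = 10


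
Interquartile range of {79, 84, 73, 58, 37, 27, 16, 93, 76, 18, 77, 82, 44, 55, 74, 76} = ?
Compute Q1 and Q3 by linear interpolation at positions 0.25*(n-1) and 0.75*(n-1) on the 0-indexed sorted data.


Sorted: 16, 18, 27, 37, 44, 55, 58, 73, 74, 76, 76, 77, 79, 82, 84, 93
Q1 (25th %ile) = 42.2500
Q3 (75th %ile) = 77.5000
IQR = 77.5000 - 42.2500 = 35.2500

IQR = 35.2500


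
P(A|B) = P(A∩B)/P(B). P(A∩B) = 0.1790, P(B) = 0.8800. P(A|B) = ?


P(A|B) = 0.1790/0.8800 = 0.2034

P(A|B) = 0.2034


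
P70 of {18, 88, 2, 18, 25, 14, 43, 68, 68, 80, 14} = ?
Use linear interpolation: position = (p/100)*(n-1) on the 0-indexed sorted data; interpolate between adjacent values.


Sorted: 2, 14, 14, 18, 18, 25, 43, 68, 68, 80, 88
n = 11
Index = 70/100 * 10 = 7.0000
Lower = data[7] = 68, Upper = data[8] = 68
P70 = 68 + 0*(0) = 68.0000

P70 = 68.0000


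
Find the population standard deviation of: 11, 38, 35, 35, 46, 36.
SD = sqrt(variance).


Mean = 33.5000
Variance = 115.5833
SD = sqrt(115.5833) = 10.7510

SD = 10.7510


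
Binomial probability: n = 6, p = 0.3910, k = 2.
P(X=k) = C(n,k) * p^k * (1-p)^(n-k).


C(6,2) = 15
p^2 = 0.152881
(1-p)^4 = 0.137553
P = 15 * 0.152881 * 0.137553 = 0.3154

P(X=2) = 0.3154


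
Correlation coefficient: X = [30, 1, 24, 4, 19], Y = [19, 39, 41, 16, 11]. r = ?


Mean X = 15.6000, Mean Y = 25.2000
SD X = 11.288933, SD Y = 12.367700
Cov = -19.920000
r = -19.920000/(11.288933*12.367700) = -0.1427

r = -0.1427


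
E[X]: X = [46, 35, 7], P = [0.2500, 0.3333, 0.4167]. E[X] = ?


E[X] = 46*0.2500 + 35*0.3333 + 7*0.4167
= 11.5000 + 11.6655 + 2.9169
= 26.0824

E[X] = 26.0824


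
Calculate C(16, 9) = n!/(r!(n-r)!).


C(16,9) = 16!/(9! × 7!)
= 20922789888000/(362880 × 5040)
= 11440

C(16,9) = 11440


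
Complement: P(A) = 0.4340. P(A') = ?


P(not A) = 1 - 0.4340 = 0.5660

P(not A) = 0.5660


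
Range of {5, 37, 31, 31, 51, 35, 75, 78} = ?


Max = 78, Min = 5
Range = 78 - 5 = 73

Range = 73


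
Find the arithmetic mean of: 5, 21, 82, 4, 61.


Sum = 5 + 21 + 82 + 4 + 61 = 173
n = 5
Mean = 173/5 = 34.6000

Mean = 34.6000


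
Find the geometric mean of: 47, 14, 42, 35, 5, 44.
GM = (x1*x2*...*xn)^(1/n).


Product = 47 × 14 × 42 × 35 × 5 × 44 = 212797200
GM = 212797200^(1/6) = 24.4340

GM = 24.4340


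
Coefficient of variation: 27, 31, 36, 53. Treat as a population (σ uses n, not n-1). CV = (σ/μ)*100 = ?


Mean = 36.7500
SD = 9.9090
CV = (9.9090/36.7500)*100 = 26.9632%

CV = 26.9632%


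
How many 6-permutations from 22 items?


P(22,6) = 22!/16!
= 1124000727777607680000/20922789888000
= 53721360

P(22,6) = 53721360


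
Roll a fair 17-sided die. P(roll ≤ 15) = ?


Favorable outcomes (roll ≤ 15): 15
Total outcomes = 17
P = 15/17 = 0.8824

P = 0.8824


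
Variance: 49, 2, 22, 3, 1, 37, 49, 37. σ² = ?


Mean = 25.0000
Squared deviations: 576.0000, 529.0000, 9.0000, 484.0000, 576.0000, 144.0000, 576.0000, 144.0000
Sum = 3038.0000
Variance = 3038.0000/8 = 379.7500

Variance = 379.7500


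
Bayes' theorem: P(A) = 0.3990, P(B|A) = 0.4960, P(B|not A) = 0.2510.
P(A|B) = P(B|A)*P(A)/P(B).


P(B) = P(B|A)*P(A) + P(B|A')*P(A')
= 0.4960*0.3990 + 0.2510*0.6010
= 0.197904 + 0.150851 = 0.348755
P(A|B) = 0.197904/0.348755 = 0.5675

P(A|B) = 0.5675


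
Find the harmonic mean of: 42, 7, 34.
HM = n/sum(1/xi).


Sum of reciprocals = 1/42 + 1/7 + 1/34 = 0.196078
HM = 3/0.196078 = 15.3000

HM = 15.3000


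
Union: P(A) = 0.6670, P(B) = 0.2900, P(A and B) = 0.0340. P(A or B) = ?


P(A∪B) = 0.6670 + 0.2900 - 0.0340
= 0.9570 - 0.0340
= 0.9230

P(A∪B) = 0.9230


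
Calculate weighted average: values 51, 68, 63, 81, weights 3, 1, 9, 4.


Numerator = 51*3 + 68*1 + 63*9 + 81*4 = 1112
Denominator = 3 + 1 + 9 + 4 = 17
WM = 1112/17 = 65.4118

WM = 65.4118


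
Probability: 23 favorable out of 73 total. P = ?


P = 23/73 = 0.3151

P = 0.3151


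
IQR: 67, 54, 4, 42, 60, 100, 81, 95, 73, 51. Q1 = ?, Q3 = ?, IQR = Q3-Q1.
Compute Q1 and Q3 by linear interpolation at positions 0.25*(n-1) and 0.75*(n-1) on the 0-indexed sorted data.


Sorted: 4, 42, 51, 54, 60, 67, 73, 81, 95, 100
Q1 (25th %ile) = 51.7500
Q3 (75th %ile) = 79.0000
IQR = 79.0000 - 51.7500 = 27.2500

IQR = 27.2500


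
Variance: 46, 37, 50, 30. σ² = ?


Mean = 40.7500
Squared deviations: 27.5625, 14.0625, 85.5625, 115.5625
Sum = 242.7500
Variance = 242.7500/4 = 60.6875

Variance = 60.6875


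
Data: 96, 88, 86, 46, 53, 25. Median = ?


Sorted: 25, 46, 53, 86, 88, 96
n = 6 (even)
Middle values: 53 and 86
Median = (53+86)/2 = 69.5000

Median = 69.5000


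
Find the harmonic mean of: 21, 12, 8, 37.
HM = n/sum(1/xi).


Sum of reciprocals = 1/21 + 1/12 + 1/8 + 1/37 = 0.282979
HM = 4/0.282979 = 14.1353

HM = 14.1353


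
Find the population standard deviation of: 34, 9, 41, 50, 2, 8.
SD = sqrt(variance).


Mean = 24.0000
Variance = 338.3333
SD = sqrt(338.3333) = 18.3938

SD = 18.3938


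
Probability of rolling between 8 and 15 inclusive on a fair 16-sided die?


Favorable outcomes (8 ≤ roll ≤ 15): 8
Total outcomes = 16
P = 8/16 = 0.5000

P = 0.5000


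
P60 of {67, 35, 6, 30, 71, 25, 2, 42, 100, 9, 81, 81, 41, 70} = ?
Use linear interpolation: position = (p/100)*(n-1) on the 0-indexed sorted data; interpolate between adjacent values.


Sorted: 2, 6, 9, 25, 30, 35, 41, 42, 67, 70, 71, 81, 81, 100
n = 14
Index = 60/100 * 13 = 7.8000
Lower = data[7] = 42, Upper = data[8] = 67
P60 = 42 + 0.8000*(25) = 62.0000

P60 = 62.0000


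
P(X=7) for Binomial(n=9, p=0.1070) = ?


C(9,7) = 36
p^7 = 1.605781e-07
(1-p)^2 = 0.797449
P = 36 * 1.605781e-07 * 0.797449 = 4.6099e-06

P(X=7) = 4.6099e-06


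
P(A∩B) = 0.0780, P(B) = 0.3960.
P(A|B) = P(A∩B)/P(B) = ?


P(A|B) = 0.0780/0.3960 = 0.1970

P(A|B) = 0.1970


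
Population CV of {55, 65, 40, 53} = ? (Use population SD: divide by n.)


Mean = 53.2500
SD = 8.8987
CV = (8.8987/53.2500)*100 = 16.7112%

CV = 16.7112%


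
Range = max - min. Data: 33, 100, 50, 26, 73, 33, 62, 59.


Max = 100, Min = 26
Range = 100 - 26 = 74

Range = 74


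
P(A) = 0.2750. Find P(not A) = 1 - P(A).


P(not A) = 1 - 0.2750 = 0.7250

P(not A) = 0.7250


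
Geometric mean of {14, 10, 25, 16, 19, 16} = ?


Product = 14 × 10 × 25 × 16 × 19 × 16 = 17024000
GM = 17024000^(1/6) = 16.0390

GM = 16.0390


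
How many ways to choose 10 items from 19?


C(19,10) = 19!/(10! × 9!)
= 121645100408832000/(3628800 × 362880)
= 92378

C(19,10) = 92378


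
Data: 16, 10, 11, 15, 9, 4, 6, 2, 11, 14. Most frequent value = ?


Frequencies: 2:1, 4:1, 6:1, 9:1, 10:1, 11:2, 14:1, 15:1, 16:1
Max frequency = 2
Mode = 11

Mode = 11


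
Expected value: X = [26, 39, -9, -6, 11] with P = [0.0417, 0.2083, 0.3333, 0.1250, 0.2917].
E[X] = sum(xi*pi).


E[X] = 26*0.0417 + 39*0.2083 - 9*0.3333 - 6*0.1250 + 11*0.2917
= 1.0842 + 8.1237 - 2.9997 - 0.7500 + 3.2087
= 8.6669

E[X] = 8.6669


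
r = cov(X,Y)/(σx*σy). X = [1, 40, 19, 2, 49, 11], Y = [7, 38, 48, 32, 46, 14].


Mean X = 20.3333, Mean Y = 30.8333
SD X = 18.290860, SD Y = 15.431749
Cov = 191.555556
r = 191.555556/(18.290860*15.431749) = 0.6786

r = 0.6786


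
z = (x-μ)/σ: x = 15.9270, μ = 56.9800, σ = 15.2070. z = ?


z = (15.9270 - 56.9800)/15.2070
= -41.0530/15.2070
= -2.6996

z = -2.6996


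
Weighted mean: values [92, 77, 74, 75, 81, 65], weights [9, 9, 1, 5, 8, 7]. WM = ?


Numerator = 92*9 + 77*9 + 74*1 + 75*5 + 81*8 + 65*7 = 3073
Denominator = 9 + 9 + 1 + 5 + 8 + 7 = 39
WM = 3073/39 = 78.7949

WM = 78.7949


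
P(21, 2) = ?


P(21,2) = 21!/19!
= 51090942171709440000/121645100408832000
= 420

P(21,2) = 420


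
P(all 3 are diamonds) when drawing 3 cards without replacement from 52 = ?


P(all diamonds) = (13/52) × (12/51) × (11/50)
= 0.0129

P = 0.0129


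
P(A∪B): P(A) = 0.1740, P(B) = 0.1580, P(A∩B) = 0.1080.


P(A∪B) = 0.1740 + 0.1580 - 0.1080
= 0.3320 - 0.1080
= 0.2240

P(A∪B) = 0.2240


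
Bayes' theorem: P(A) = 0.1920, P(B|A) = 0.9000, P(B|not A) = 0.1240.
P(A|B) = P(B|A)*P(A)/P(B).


P(B) = P(B|A)*P(A) + P(B|A')*P(A')
= 0.9000*0.1920 + 0.1240*0.8080
= 0.172800 + 0.100192 = 0.272992
P(A|B) = 0.172800/0.272992 = 0.6330

P(A|B) = 0.6330


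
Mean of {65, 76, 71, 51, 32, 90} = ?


Sum = 65 + 76 + 71 + 51 + 32 + 90 = 385
n = 6
Mean = 385/6 = 64.1667

Mean = 64.1667


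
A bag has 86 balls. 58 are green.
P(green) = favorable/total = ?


P = 58/86 = 0.6744

P = 0.6744


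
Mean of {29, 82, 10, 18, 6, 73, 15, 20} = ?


Sum = 29 + 82 + 10 + 18 + 6 + 73 + 15 + 20 = 253
n = 8
Mean = 253/8 = 31.6250

Mean = 31.6250


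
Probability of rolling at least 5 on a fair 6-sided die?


Favorable outcomes (roll ≥ 5): 2
Total outcomes = 6
P = 2/6 = 0.3333

P = 0.3333


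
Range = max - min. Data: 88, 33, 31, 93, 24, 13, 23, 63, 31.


Max = 93, Min = 13
Range = 93 - 13 = 80

Range = 80


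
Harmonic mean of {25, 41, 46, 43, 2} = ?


Sum of reciprocals = 1/25 + 1/41 + 1/46 + 1/43 + 1/2 = 0.609385
HM = 5/0.609385 = 8.2050

HM = 8.2050


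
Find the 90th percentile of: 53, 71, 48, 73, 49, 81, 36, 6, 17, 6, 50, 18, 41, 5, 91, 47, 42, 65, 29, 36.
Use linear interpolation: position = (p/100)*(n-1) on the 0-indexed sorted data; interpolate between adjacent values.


Sorted: 5, 6, 6, 17, 18, 29, 36, 36, 41, 42, 47, 48, 49, 50, 53, 65, 71, 73, 81, 91
n = 20
Index = 90/100 * 19 = 17.1000
Lower = data[17] = 73, Upper = data[18] = 81
P90 = 73 + 0.1000*(8) = 73.8000

P90 = 73.8000


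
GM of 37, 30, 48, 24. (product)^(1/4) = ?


Product = 37 × 30 × 48 × 24 = 1278720
GM = 1278720^(1/4) = 33.6274

GM = 33.6274


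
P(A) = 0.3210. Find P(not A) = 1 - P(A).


P(not A) = 1 - 0.3210 = 0.6790

P(not A) = 0.6790


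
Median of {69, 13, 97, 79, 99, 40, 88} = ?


Sorted: 13, 40, 69, 79, 88, 97, 99
n = 7 (odd)
Middle value = 79

Median = 79


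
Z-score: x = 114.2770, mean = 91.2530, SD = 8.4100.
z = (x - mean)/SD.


z = (114.2770 - 91.2530)/8.4100
= 23.0240/8.4100
= 2.7377

z = 2.7377


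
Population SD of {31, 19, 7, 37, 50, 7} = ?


Mean = 25.1667
Variance = 248.1389
SD = sqrt(248.1389) = 15.7524

SD = 15.7524


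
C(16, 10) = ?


C(16,10) = 16!/(10! × 6!)
= 20922789888000/(3628800 × 720)
= 8008

C(16,10) = 8008


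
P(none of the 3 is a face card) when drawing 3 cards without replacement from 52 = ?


P(no face cards) = (40/52) × (39/51) × (38/50)
= 0.4471

P = 0.4471


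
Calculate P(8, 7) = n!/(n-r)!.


P(8,7) = 8!/1!
= 40320/1
= 40320

P(8,7) = 40320


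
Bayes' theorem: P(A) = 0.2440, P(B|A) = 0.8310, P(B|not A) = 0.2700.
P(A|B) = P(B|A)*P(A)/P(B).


P(B) = P(B|A)*P(A) + P(B|A')*P(A')
= 0.8310*0.2440 + 0.2700*0.7560
= 0.202764 + 0.204120 = 0.406884
P(A|B) = 0.202764/0.406884 = 0.4983

P(A|B) = 0.4983


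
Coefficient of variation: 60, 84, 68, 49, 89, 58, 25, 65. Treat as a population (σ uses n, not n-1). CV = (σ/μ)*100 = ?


Mean = 62.2500
SD = 18.7600
CV = (18.7600/62.2500)*100 = 30.1365%

CV = 30.1365%


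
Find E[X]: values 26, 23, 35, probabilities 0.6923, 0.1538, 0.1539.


E[X] = 26*0.6923 + 23*0.1538 + 35*0.1539
= 17.9998 + 3.5374 + 5.3865
= 26.9237

E[X] = 26.9237


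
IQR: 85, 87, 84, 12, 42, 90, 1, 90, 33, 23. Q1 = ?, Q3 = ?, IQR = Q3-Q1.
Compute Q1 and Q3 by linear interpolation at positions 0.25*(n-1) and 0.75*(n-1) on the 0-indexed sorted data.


Sorted: 1, 12, 23, 33, 42, 84, 85, 87, 90, 90
Q1 (25th %ile) = 25.5000
Q3 (75th %ile) = 86.5000
IQR = 86.5000 - 25.5000 = 61.0000

IQR = 61.0000


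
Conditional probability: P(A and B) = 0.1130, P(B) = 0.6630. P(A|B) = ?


P(A|B) = 0.1130/0.6630 = 0.1704

P(A|B) = 0.1704


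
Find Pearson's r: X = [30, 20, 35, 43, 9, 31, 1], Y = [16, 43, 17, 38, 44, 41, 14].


Mean X = 24.1429, Mean Y = 30.4286
SD X = 13.819537, SD Y = 12.926795
Cov = 15.367347
r = 15.367347/(13.819537*12.926795) = 0.0860

r = 0.0860


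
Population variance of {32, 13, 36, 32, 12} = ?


Mean = 25.0000
Squared deviations: 49.0000, 144.0000, 121.0000, 49.0000, 169.0000
Sum = 532.0000
Variance = 532.0000/5 = 106.4000

Variance = 106.4000


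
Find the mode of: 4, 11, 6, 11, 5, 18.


Frequencies: 4:1, 5:1, 6:1, 11:2, 18:1
Max frequency = 2
Mode = 11

Mode = 11


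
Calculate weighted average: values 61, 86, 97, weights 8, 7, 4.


Numerator = 61*8 + 86*7 + 97*4 = 1478
Denominator = 8 + 7 + 4 = 19
WM = 1478/19 = 77.7895

WM = 77.7895


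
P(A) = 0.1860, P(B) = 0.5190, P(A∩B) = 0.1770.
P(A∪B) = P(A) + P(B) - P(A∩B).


P(A∪B) = 0.1860 + 0.5190 - 0.1770
= 0.7050 - 0.1770
= 0.5280

P(A∪B) = 0.5280


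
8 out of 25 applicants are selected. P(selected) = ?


P = 8/25 = 0.3200

P = 0.3200


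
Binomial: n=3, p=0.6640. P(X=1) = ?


C(3,1) = 3
p^1 = 0.664000
(1-p)^2 = 0.112896
P = 3 * 0.664000 * 0.112896 = 0.2249

P(X=1) = 0.2249


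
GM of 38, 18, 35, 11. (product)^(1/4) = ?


Product = 38 × 18 × 35 × 11 = 263340
GM = 263340^(1/4) = 22.6532

GM = 22.6532


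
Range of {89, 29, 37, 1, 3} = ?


Max = 89, Min = 1
Range = 89 - 1 = 88

Range = 88


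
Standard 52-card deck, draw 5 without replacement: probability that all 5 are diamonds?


P(all diamonds) = (13/52) × (12/51) × (11/50) × (10/49) × (9/48)
= 0.0005

P = 0.0005


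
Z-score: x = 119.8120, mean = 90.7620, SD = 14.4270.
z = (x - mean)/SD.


z = (119.8120 - 90.7620)/14.4270
= 29.0500/14.4270
= 2.0136

z = 2.0136


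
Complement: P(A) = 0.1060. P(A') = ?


P(not A) = 1 - 0.1060 = 0.8940

P(not A) = 0.8940


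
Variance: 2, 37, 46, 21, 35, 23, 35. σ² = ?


Mean = 28.4286
Squared deviations: 698.4694, 73.4694, 308.7551, 55.1837, 43.1837, 29.4694, 43.1837
Sum = 1251.7143
Variance = 1251.7143/7 = 178.8163

Variance = 178.8163


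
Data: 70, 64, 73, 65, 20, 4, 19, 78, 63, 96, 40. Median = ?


Sorted: 4, 19, 20, 40, 63, 64, 65, 70, 73, 78, 96
n = 11 (odd)
Middle value = 64

Median = 64


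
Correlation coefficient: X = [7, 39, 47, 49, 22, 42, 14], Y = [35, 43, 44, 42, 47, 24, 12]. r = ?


Mean X = 31.4286, Mean Y = 35.2857
SD X = 15.628336, SD Y = 11.876920
Cov = 70.734694
r = 70.734694/(15.628336*11.876920) = 0.3811

r = 0.3811


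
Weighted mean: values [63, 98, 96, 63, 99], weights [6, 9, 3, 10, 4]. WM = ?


Numerator = 63*6 + 98*9 + 96*3 + 63*10 + 99*4 = 2574
Denominator = 6 + 9 + 3 + 10 + 4 = 32
WM = 2574/32 = 80.4375

WM = 80.4375


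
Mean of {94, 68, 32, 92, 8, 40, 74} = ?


Sum = 94 + 68 + 32 + 92 + 8 + 40 + 74 = 408
n = 7
Mean = 408/7 = 58.2857

Mean = 58.2857


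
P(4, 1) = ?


P(4,1) = 4!/3!
= 24/6
= 4

P(4,1) = 4


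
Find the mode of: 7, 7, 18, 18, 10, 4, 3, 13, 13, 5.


Frequencies: 3:1, 4:1, 5:1, 7:2, 10:1, 13:2, 18:2
Max frequency = 2
Mode = 7, 13, 18

Mode = 7, 13, 18


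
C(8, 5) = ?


C(8,5) = 8!/(5! × 3!)
= 40320/(120 × 6)
= 56

C(8,5) = 56


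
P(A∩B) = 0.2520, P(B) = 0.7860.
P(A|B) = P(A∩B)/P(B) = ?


P(A|B) = 0.2520/0.7860 = 0.3206

P(A|B) = 0.3206


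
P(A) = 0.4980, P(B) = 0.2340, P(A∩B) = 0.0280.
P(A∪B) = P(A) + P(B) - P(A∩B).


P(A∪B) = 0.4980 + 0.2340 - 0.0280
= 0.7320 - 0.0280
= 0.7040

P(A∪B) = 0.7040


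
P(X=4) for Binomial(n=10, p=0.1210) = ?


C(10,4) = 210
p^4 = 0.000214
(1-p)^6 = 0.461247
P = 210 * 0.000214 * 0.461247 = 0.0208

P(X=4) = 0.0208


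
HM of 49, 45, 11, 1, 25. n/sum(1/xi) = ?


Sum of reciprocals = 1/49 + 1/45 + 1/11 + 1/1 + 1/25 = 1.173539
HM = 5/1.173539 = 4.2606

HM = 4.2606


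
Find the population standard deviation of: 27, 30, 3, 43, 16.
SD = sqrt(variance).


Mean = 23.8000
Variance = 182.1600
SD = sqrt(182.1600) = 13.4967

SD = 13.4967


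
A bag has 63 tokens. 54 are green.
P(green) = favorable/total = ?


P = 54/63 = 0.8571

P = 0.8571


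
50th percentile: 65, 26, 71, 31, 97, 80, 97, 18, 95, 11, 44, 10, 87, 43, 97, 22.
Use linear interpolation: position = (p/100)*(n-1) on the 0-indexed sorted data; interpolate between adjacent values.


Sorted: 10, 11, 18, 22, 26, 31, 43, 44, 65, 71, 80, 87, 95, 97, 97, 97
n = 16
Index = 50/100 * 15 = 7.5000
Lower = data[7] = 44, Upper = data[8] = 65
P50 = 44 + 0.5000*(21) = 54.5000

P50 = 54.5000


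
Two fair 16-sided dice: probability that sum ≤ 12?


Total outcomes = 16×16 = 256
Favorable (sum ≤ 12): 66
P = 66/256 = 0.2578

P = 0.2578


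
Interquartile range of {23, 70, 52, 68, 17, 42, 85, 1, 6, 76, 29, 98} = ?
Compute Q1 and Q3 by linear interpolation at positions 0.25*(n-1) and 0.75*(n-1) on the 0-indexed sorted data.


Sorted: 1, 6, 17, 23, 29, 42, 52, 68, 70, 76, 85, 98
Q1 (25th %ile) = 21.5000
Q3 (75th %ile) = 71.5000
IQR = 71.5000 - 21.5000 = 50.0000

IQR = 50.0000


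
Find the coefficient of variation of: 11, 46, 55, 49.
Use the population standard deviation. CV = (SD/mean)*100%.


Mean = 40.2500
SD = 17.1956
CV = (17.1956/40.2500)*100 = 42.7219%

CV = 42.7219%


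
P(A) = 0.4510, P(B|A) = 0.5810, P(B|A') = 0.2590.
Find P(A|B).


P(B) = P(B|A)*P(A) + P(B|A')*P(A')
= 0.5810*0.4510 + 0.2590*0.5490
= 0.262031 + 0.142191 = 0.404222
P(A|B) = 0.262031/0.404222 = 0.6482

P(A|B) = 0.6482


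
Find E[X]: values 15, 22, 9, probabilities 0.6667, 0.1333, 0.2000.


E[X] = 15*0.6667 + 22*0.1333 + 9*0.2000
= 10.0005 + 2.9326 + 1.8000
= 14.7331

E[X] = 14.7331


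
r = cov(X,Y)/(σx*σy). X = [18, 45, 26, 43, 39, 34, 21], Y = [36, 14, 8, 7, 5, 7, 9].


Mean X = 32.2857, Mean Y = 12.2857
SD X = 9.967293, SD Y = 10.024460
Cov = -52.510204
r = -52.510204/(9.967293*10.024460) = -0.5255

r = -0.5255


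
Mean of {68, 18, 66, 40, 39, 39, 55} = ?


Sum = 68 + 18 + 66 + 40 + 39 + 39 + 55 = 325
n = 7
Mean = 325/7 = 46.4286

Mean = 46.4286


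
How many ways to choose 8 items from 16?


C(16,8) = 16!/(8! × 8!)
= 20922789888000/(40320 × 40320)
= 12870

C(16,8) = 12870


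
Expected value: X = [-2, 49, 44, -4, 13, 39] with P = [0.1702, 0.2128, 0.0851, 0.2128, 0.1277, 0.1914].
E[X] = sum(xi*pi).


E[X] = -2*0.1702 + 49*0.2128 + 44*0.0851 - 4*0.2128 + 13*0.1277 + 39*0.1914
= -0.3404 + 10.4272 + 3.7444 - 0.8512 + 1.6601 + 7.4646
= 22.1047

E[X] = 22.1047


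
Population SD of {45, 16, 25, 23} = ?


Mean = 27.2500
Variance = 116.1875
SD = sqrt(116.1875) = 10.7790

SD = 10.7790


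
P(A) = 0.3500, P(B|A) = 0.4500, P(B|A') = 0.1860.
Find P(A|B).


P(B) = P(B|A)*P(A) + P(B|A')*P(A')
= 0.4500*0.3500 + 0.1860*0.6500
= 0.157500 + 0.120900 = 0.278400
P(A|B) = 0.157500/0.278400 = 0.5657

P(A|B) = 0.5657


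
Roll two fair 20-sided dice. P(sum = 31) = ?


Total outcomes = 20×20 = 400
Favorable (sum = 31): 10
P = 10/400 = 0.0250

P = 0.0250


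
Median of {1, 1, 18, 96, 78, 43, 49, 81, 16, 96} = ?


Sorted: 1, 1, 16, 18, 43, 49, 78, 81, 96, 96
n = 10 (even)
Middle values: 43 and 49
Median = (43+49)/2 = 46.0000

Median = 46.0000


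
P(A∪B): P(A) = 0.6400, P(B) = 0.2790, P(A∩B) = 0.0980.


P(A∪B) = 0.6400 + 0.2790 - 0.0980
= 0.9190 - 0.0980
= 0.8210

P(A∪B) = 0.8210


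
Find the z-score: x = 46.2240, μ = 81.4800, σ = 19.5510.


z = (46.2240 - 81.4800)/19.5510
= -35.2560/19.5510
= -1.8033

z = -1.8033


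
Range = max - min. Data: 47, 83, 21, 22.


Max = 83, Min = 21
Range = 83 - 21 = 62

Range = 62


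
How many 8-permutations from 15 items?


P(15,8) = 15!/7!
= 1307674368000/5040
= 259459200

P(15,8) = 259459200


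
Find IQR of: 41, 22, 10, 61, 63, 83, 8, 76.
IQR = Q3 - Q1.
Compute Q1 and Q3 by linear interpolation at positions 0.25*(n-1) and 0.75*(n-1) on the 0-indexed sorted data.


Sorted: 8, 10, 22, 41, 61, 63, 76, 83
Q1 (25th %ile) = 19.0000
Q3 (75th %ile) = 66.2500
IQR = 66.2500 - 19.0000 = 47.2500

IQR = 47.2500


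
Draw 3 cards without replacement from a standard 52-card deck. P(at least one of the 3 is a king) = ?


P(at least one) = 1 - P(none)
P(none) = (48/52) × (47/51) × (46/50) = 0.782624
P(at least one) = 1 - 0.782624 = 0.2174

P = 0.2174


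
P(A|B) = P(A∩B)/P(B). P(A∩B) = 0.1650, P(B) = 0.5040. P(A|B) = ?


P(A|B) = 0.1650/0.5040 = 0.3274

P(A|B) = 0.3274


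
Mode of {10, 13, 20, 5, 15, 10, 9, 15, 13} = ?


Frequencies: 5:1, 9:1, 10:2, 13:2, 15:2, 20:1
Max frequency = 2
Mode = 10, 13, 15

Mode = 10, 13, 15


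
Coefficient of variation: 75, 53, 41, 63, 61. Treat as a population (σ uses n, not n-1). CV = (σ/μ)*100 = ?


Mean = 58.6000
SD = 11.2712
CV = (11.2712/58.6000)*100 = 19.2341%

CV = 19.2341%


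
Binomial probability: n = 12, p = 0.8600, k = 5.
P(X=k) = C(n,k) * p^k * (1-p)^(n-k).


C(12,5) = 792
p^5 = 0.470427
(1-p)^7 = 1.054135e-06
P = 792 * 0.470427 * 1.054135e-06 = 0.0004

P(X=5) = 0.0004


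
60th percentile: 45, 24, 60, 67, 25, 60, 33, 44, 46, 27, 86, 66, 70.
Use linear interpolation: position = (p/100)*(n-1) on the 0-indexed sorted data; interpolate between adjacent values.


Sorted: 24, 25, 27, 33, 44, 45, 46, 60, 60, 66, 67, 70, 86
n = 13
Index = 60/100 * 12 = 7.2000
Lower = data[7] = 60, Upper = data[8] = 60
P60 = 60 + 0.2000*(0) = 60.0000

P60 = 60.0000


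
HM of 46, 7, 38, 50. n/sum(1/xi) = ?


Sum of reciprocals = 1/46 + 1/7 + 1/38 + 1/50 = 0.210912
HM = 4/0.210912 = 18.9653

HM = 18.9653


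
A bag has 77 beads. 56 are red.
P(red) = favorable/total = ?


P = 56/77 = 0.7273

P = 0.7273


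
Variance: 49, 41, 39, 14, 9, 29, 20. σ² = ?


Mean = 28.7143
Squared deviations: 411.5102, 150.9388, 105.7959, 216.5102, 388.6531, 0.0816, 75.9388
Sum = 1349.4286
Variance = 1349.4286/7 = 192.7755

Variance = 192.7755


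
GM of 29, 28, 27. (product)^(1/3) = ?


Product = 29 × 28 × 27 = 21924
GM = 21924^(1/3) = 27.9881

GM = 27.9881


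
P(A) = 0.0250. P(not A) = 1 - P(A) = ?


P(not A) = 1 - 0.0250 = 0.9750

P(not A) = 0.9750


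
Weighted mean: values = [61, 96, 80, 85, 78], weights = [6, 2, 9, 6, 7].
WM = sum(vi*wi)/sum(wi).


Numerator = 61*6 + 96*2 + 80*9 + 85*6 + 78*7 = 2334
Denominator = 6 + 2 + 9 + 6 + 7 = 30
WM = 2334/30 = 77.8000

WM = 77.8000


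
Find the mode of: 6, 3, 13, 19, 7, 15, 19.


Frequencies: 3:1, 6:1, 7:1, 13:1, 15:1, 19:2
Max frequency = 2
Mode = 19

Mode = 19


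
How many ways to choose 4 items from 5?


C(5,4) = 5!/(4! × 1!)
= 120/(24 × 1)
= 5

C(5,4) = 5


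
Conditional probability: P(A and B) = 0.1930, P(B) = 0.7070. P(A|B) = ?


P(A|B) = 0.1930/0.7070 = 0.2730

P(A|B) = 0.2730


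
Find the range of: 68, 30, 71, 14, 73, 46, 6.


Max = 73, Min = 6
Range = 73 - 6 = 67

Range = 67


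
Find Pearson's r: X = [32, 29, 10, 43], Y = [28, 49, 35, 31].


Mean X = 28.5000, Mean Y = 35.7500
SD X = 11.884864, SD Y = 8.042854
Cov = -18.875000
r = -18.875000/(11.884864*8.042854) = -0.1975

r = -0.1975


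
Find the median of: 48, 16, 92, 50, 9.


Sorted: 9, 16, 48, 50, 92
n = 5 (odd)
Middle value = 48

Median = 48


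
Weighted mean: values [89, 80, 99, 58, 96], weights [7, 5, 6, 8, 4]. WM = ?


Numerator = 89*7 + 80*5 + 99*6 + 58*8 + 96*4 = 2465
Denominator = 7 + 5 + 6 + 8 + 4 = 30
WM = 2465/30 = 82.1667

WM = 82.1667


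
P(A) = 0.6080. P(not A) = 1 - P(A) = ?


P(not A) = 1 - 0.6080 = 0.3920

P(not A) = 0.3920


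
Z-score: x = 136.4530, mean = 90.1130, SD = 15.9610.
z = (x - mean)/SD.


z = (136.4530 - 90.1130)/15.9610
= 46.3400/15.9610
= 2.9033

z = 2.9033


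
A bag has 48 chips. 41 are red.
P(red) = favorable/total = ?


P = 41/48 = 0.8542

P = 0.8542


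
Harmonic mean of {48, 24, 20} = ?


Sum of reciprocals = 1/48 + 1/24 + 1/20 = 0.112500
HM = 3/0.112500 = 26.6667

HM = 26.6667


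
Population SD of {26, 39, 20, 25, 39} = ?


Mean = 29.8000
Variance = 60.5600
SD = sqrt(60.5600) = 7.7820

SD = 7.7820


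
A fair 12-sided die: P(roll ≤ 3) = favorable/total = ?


Favorable outcomes (roll ≤ 3): 3
Total outcomes = 12
P = 3/12 = 0.2500

P = 0.2500


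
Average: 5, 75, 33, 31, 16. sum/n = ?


Sum = 5 + 75 + 33 + 31 + 16 = 160
n = 5
Mean = 160/5 = 32.0000

Mean = 32.0000


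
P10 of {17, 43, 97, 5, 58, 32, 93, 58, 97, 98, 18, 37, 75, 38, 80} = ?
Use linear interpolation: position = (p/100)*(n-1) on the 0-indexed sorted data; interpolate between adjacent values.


Sorted: 5, 17, 18, 32, 37, 38, 43, 58, 58, 75, 80, 93, 97, 97, 98
n = 15
Index = 10/100 * 14 = 1.4000
Lower = data[1] = 17, Upper = data[2] = 18
P10 = 17 + 0.4000*(1) = 17.4000

P10 = 17.4000
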